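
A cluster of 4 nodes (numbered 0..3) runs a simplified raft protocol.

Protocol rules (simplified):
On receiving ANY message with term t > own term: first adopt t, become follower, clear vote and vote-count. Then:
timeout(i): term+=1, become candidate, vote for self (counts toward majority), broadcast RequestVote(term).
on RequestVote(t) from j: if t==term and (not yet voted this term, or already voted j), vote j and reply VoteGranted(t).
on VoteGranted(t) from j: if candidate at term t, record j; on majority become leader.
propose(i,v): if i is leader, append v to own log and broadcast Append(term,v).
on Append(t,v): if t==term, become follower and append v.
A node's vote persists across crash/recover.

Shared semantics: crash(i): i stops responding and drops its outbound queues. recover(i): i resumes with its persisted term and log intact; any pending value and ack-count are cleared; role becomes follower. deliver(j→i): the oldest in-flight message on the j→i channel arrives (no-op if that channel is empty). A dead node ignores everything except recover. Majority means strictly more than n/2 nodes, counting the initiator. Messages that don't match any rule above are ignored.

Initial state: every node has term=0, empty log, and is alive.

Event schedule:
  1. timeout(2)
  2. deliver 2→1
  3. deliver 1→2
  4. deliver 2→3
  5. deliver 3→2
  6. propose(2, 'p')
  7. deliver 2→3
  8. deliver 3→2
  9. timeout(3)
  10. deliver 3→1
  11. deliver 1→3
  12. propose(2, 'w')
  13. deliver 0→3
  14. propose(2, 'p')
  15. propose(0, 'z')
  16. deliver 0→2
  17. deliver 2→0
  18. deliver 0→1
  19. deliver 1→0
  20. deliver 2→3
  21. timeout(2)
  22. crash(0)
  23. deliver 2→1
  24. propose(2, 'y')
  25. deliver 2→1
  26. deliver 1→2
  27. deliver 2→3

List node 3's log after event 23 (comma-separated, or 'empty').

e1 timeout(2): 2[cand,t=1,-]
e2 deliver 2→1: 1[foll,t=1,-]
e3 deliver 1→2: ·
e4 deliver 2→3: 3[foll,t=1,-]
e5 deliver 3→2: 2[lead,t=1,-]
e6 propose(2,'p'): 2[lead,t=1,p]
e7 deliver 2→3: 3[foll,t=1,p]
e8 deliver 3→2: ·
e9 timeout(3): 3[cand,t=2,p]
e10 deliver 3→1: 1[foll,t=2,-]
e11 deliver 1→3: ·
e12 propose(2,'w'): 2[lead,t=1,p,w]
e13 deliver 0→3: ·
e14 propose(2,'p'): 2[lead,t=1,p,w,p]
e15 propose(0,'z'): ·
e16 deliver 0→2: ·
e17 deliver 2→0: 0[foll,t=1,-]
e18 deliver 0→1: ·
e19 deliver 1→0: ·
e20 deliver 2→3: ·
e21 timeout(2): 2[cand,t=2,p,w,p]
e22 crash(0): 0[✗foll,t=1,-]
e23 deliver 2→1: ·

p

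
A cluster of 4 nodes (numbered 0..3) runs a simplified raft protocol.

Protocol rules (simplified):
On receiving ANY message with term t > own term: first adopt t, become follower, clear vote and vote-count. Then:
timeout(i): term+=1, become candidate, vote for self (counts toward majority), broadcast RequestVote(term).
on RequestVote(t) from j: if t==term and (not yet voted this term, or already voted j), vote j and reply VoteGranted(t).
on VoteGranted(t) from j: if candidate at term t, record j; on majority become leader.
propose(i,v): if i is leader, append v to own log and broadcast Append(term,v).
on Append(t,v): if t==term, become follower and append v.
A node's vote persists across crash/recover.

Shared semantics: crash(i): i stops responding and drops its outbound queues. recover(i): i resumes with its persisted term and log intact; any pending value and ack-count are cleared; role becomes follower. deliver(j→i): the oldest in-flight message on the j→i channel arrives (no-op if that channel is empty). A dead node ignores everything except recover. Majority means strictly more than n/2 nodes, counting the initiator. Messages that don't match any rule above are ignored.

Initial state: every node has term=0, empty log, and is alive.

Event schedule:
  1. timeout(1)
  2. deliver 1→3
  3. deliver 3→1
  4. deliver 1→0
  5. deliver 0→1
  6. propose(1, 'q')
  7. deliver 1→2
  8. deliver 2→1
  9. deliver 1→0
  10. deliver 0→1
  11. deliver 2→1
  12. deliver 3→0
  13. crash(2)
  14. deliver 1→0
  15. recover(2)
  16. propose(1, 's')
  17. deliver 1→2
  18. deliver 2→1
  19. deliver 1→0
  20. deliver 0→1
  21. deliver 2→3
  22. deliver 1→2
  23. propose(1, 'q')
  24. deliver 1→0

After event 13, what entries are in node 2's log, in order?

1. timeout(1):  <1:cand t1 ->
2. deliver 1→3:  <3:foll t1 ->
3. deliver 3→1:  nop
4. deliver 1→0:  <0:foll t1 ->
5. deliver 0→1:  <1:lead t1 ->
6. propose(1,'q'):  <1:lead t1 q>
7. deliver 1→2:  <2:foll t1 ->
8. deliver 2→1:  nop
9. deliver 1→0:  <0:foll t1 q>
10. deliver 0→1:  nop
11. deliver 2→1:  nop
12. deliver 3→0:  nop
13. crash(2):  <2:✗foll t1 ->

empty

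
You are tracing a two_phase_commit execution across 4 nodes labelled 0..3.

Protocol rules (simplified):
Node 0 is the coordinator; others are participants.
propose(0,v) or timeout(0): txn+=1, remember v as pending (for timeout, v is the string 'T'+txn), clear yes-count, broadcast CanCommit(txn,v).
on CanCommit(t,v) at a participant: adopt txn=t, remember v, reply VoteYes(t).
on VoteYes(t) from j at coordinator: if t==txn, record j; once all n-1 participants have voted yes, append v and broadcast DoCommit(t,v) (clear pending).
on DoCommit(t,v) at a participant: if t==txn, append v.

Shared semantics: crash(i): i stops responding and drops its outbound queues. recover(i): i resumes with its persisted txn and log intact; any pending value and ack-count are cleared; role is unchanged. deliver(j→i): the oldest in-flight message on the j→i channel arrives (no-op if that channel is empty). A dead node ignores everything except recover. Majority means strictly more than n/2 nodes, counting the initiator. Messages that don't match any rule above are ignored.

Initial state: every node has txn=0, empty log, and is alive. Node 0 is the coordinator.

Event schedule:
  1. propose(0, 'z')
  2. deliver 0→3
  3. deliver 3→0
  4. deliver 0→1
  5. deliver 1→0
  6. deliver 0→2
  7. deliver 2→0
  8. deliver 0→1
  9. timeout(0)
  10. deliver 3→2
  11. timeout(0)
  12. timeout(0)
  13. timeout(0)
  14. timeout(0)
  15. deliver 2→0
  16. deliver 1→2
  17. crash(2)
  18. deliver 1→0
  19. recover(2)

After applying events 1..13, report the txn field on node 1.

1

step 1 propose(0,'z'): 0={coor,t=1,log=-}
step 2 deliver 0→3: 3={part,t=1,log=-}
step 3 deliver 3→0: —
step 4 deliver 0→1: 1={part,t=1,log=-}
step 5 deliver 1→0: —
step 6 deliver 0→2: 2={part,t=1,log=-}
step 7 deliver 2→0: 0={coor,t=1,log=z}
step 8 deliver 0→1: 1={part,t=1,log=z}
step 9 timeout(0): 0={coor,t=2,log=z}
step 10 deliver 3→2: —
step 11 timeout(0): 0={coor,t=3,log=z}
step 12 timeout(0): 0={coor,t=4,log=z}
step 13 timeout(0): 0={coor,t=5,log=z}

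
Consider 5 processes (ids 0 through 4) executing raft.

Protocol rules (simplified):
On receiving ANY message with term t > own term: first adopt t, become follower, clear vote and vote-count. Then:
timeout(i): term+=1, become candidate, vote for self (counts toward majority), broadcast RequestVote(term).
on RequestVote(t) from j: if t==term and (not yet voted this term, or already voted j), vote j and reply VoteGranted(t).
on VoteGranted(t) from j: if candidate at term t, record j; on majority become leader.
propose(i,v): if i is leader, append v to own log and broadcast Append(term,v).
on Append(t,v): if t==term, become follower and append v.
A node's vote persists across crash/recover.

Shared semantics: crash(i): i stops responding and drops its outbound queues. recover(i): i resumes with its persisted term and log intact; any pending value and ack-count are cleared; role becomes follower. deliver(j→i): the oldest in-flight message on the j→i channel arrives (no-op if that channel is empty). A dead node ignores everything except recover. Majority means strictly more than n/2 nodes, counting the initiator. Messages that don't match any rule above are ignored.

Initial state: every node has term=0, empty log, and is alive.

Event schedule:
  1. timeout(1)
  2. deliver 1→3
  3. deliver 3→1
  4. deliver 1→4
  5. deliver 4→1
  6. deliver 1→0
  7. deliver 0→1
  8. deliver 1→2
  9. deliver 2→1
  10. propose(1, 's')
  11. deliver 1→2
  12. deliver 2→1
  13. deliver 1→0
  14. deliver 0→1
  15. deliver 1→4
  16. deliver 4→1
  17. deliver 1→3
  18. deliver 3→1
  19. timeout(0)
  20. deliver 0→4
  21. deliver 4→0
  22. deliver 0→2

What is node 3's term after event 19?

1

after 1 — timeout(1): n1:cand/t1/[-]
after 2 — deliver 1→3: n3:foll/t1/[-]
after 3 — deliver 3→1: ·
after 4 — deliver 1→4: n4:foll/t1/[-]
after 5 — deliver 4→1: n1:lead/t1/[-]
after 6 — deliver 1→0: n0:foll/t1/[-]
after 7 — deliver 0→1: ·
after 8 — deliver 1→2: n2:foll/t1/[-]
after 9 — deliver 2→1: ·
after 10 — propose(1,'s'): n1:lead/t1/[s]
after 11 — deliver 1→2: n2:foll/t1/[s]
after 12 — deliver 2→1: ·
after 13 — deliver 1→0: n0:foll/t1/[s]
after 14 — deliver 0→1: ·
after 15 — deliver 1→4: n4:foll/t1/[s]
after 16 — deliver 4→1: ·
after 17 — deliver 1→3: n3:foll/t1/[s]
after 18 — deliver 3→1: ·
after 19 — timeout(0): n0:cand/t2/[s]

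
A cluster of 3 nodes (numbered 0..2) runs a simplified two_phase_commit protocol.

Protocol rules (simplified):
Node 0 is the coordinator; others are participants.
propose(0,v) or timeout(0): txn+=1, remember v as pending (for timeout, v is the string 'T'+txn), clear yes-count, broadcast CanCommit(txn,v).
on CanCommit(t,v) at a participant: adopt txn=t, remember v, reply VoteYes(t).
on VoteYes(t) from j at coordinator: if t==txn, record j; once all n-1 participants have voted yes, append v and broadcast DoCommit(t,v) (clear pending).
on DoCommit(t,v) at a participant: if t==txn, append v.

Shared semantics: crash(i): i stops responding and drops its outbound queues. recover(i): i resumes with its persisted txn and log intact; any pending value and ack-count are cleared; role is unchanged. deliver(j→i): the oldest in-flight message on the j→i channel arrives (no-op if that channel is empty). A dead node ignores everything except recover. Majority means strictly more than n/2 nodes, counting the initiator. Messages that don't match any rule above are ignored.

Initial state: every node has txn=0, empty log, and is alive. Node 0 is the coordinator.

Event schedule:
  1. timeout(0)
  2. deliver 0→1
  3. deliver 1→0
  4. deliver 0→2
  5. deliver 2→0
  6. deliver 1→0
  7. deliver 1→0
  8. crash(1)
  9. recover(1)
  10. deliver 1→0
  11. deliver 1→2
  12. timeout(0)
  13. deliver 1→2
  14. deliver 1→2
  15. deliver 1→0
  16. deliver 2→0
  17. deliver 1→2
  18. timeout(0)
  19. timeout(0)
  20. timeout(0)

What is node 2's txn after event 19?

[1] timeout(0) → N0(coor t1 [-])
[2] deliver 0→1 → N1(part t1 [-])
[3] deliver 1→0 → ∅
[4] deliver 0→2 → N2(part t1 [-])
[5] deliver 2→0 → N0(coor t1 [T1])
[6] deliver 1→0 → ∅
[7] deliver 1→0 → ∅
[8] crash(1) → N1(✗part t1 [-])
[9] recover(1) → N1(part t1 [-])
[10] deliver 1→0 → ∅
[11] deliver 1→2 → ∅
[12] timeout(0) → N0(coor t2 [T1])
[13] deliver 1→2 → ∅
[14] deliver 1→2 → ∅
[15] deliver 1→0 → ∅
[16] deliver 2→0 → ∅
[17] deliver 1→2 → ∅
[18] timeout(0) → N0(coor t3 [T1])
[19] timeout(0) → N0(coor t4 [T1])

1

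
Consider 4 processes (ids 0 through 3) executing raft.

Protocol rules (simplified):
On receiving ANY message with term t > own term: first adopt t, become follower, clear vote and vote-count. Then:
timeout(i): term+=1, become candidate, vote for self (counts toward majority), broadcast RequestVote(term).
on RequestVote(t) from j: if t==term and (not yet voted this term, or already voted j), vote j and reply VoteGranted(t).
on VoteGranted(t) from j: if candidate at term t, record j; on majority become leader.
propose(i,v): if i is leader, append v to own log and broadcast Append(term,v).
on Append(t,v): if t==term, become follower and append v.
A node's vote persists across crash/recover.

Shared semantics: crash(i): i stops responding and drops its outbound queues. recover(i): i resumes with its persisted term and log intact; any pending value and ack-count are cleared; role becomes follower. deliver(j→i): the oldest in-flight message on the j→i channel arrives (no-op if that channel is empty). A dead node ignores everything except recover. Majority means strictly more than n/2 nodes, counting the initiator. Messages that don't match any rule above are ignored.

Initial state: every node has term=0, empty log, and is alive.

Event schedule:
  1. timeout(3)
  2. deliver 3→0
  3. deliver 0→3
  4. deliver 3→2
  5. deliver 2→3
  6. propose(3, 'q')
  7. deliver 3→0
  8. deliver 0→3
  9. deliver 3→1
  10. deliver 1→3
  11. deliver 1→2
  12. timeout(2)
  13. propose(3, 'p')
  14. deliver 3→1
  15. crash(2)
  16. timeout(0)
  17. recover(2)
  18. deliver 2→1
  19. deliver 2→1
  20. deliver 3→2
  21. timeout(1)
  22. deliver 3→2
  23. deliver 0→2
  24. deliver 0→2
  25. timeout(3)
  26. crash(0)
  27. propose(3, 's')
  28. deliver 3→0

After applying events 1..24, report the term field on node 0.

2

[1] timeout(3) → N3(cand t1 [-])
[2] deliver 3→0 → N0(foll t1 [-])
[3] deliver 0→3 → ∅
[4] deliver 3→2 → N2(foll t1 [-])
[5] deliver 2→3 → N3(lead t1 [-])
[6] propose(3,'q') → N3(lead t1 [q])
[7] deliver 3→0 → N0(foll t1 [q])
[8] deliver 0→3 → ∅
[9] deliver 3→1 → N1(foll t1 [-])
[10] deliver 1→3 → ∅
[11] deliver 1→2 → ∅
[12] timeout(2) → N2(cand t2 [-])
[13] propose(3,'p') → N3(lead t1 [q,p])
[14] deliver 3→1 → N1(foll t1 [q])
[15] crash(2) → N2(✗cand t2 [-])
[16] timeout(0) → N0(cand t2 [q])
[17] recover(2) → N2(foll t2 [-])
[18] deliver 2→1 → ∅
[19] deliver 2→1 → ∅
[20] deliver 3→2 → ∅
[21] timeout(1) → N1(cand t2 [q])
[22] deliver 3→2 → ∅
[23] deliver 0→2 → ∅
[24] deliver 0→2 → ∅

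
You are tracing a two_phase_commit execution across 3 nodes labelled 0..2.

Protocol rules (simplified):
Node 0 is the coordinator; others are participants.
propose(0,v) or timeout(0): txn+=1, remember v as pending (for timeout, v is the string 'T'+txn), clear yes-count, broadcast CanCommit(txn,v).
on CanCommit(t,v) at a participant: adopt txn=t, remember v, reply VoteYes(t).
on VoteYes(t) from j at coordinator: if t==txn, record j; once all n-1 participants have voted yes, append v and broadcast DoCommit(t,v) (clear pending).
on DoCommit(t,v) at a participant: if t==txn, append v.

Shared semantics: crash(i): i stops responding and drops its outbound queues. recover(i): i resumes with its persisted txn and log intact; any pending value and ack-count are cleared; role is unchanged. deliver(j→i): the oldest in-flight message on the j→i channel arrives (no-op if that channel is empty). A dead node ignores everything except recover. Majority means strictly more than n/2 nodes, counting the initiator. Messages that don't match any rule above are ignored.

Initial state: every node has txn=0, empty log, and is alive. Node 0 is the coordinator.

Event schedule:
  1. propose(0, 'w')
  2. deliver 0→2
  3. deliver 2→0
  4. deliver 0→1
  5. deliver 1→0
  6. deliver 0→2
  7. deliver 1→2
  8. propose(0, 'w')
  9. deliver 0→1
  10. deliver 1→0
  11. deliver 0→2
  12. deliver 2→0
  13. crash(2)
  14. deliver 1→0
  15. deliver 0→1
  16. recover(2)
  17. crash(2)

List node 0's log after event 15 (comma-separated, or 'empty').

w

1. propose(0,'w'):  <0:coor t1 ->
2. deliver 0→2:  <2:part t1 ->
3. deliver 2→0:  nop
4. deliver 0→1:  <1:part t1 ->
5. deliver 1→0:  <0:coor t1 w>
6. deliver 0→2:  <2:part t1 w>
7. deliver 1→2:  nop
8. propose(0,'w'):  <0:coor t2 w>
9. deliver 0→1:  <1:part t1 w>
10. deliver 1→0:  nop
11. deliver 0→2:  <2:part t2 w>
12. deliver 2→0:  nop
13. crash(2):  <2:✗part t2 w>
14. deliver 1→0:  nop
15. deliver 0→1:  <1:part t2 w>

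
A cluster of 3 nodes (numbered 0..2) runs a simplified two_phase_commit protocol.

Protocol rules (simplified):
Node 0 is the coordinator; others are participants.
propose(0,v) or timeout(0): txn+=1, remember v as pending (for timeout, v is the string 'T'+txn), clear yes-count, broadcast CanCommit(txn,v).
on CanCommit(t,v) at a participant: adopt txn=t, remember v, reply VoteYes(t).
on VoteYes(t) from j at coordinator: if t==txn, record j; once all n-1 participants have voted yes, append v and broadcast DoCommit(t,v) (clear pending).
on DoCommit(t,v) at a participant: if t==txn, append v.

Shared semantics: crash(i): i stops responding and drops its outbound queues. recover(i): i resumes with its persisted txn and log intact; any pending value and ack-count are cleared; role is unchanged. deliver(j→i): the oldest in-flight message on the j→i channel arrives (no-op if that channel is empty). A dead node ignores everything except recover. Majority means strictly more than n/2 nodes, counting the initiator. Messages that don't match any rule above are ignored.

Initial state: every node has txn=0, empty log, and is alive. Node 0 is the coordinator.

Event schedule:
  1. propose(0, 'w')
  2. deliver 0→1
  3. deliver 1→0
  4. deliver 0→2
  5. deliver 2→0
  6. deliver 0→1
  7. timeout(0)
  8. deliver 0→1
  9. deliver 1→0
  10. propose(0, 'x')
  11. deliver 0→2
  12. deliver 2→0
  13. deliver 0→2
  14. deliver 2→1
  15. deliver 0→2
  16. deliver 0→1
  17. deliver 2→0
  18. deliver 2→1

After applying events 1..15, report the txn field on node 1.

2

1. propose(0,'w'):  <0:coor t1 ->
2. deliver 0→1:  <1:part t1 ->
3. deliver 1→0:  nop
4. deliver 0→2:  <2:part t1 ->
5. deliver 2→0:  <0:coor t1 w>
6. deliver 0→1:  <1:part t1 w>
7. timeout(0):  <0:coor t2 w>
8. deliver 0→1:  <1:part t2 w>
9. deliver 1→0:  nop
10. propose(0,'x'):  <0:coor t3 w>
11. deliver 0→2:  <2:part t1 w>
12. deliver 2→0:  nop
13. deliver 0→2:  <2:part t2 w>
14. deliver 2→1:  nop
15. deliver 0→2:  <2:part t3 w>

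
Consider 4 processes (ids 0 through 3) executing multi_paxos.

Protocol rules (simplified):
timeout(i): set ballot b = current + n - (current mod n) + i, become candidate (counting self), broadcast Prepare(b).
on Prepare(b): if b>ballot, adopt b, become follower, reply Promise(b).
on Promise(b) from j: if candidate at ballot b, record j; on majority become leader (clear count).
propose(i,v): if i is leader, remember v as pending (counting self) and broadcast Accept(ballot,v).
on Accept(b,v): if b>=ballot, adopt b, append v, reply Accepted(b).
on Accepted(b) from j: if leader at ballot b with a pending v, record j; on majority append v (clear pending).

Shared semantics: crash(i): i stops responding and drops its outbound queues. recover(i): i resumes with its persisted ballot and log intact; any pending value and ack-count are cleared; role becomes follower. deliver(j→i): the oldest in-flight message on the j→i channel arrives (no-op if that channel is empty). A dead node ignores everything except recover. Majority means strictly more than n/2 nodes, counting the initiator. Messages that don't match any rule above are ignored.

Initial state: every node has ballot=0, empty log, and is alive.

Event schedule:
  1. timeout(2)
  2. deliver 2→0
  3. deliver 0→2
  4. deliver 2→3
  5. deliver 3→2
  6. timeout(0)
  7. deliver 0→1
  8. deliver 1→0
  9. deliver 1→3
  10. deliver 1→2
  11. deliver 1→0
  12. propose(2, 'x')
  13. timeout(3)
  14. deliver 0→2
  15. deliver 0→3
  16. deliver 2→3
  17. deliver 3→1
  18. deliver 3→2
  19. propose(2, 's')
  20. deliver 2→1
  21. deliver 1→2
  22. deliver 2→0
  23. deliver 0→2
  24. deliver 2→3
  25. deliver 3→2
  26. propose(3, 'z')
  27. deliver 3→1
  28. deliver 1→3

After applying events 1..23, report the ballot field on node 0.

8

step 1 timeout(2): 2={cand,b=6,log=-}
step 2 deliver 2→0: 0={foll,b=6,log=-}
step 3 deliver 0→2: —
step 4 deliver 2→3: 3={foll,b=6,log=-}
step 5 deliver 3→2: 2={lead,b=6,log=-}
step 6 timeout(0): 0={cand,b=8,log=-}
step 7 deliver 0→1: 1={foll,b=8,log=-}
step 8 deliver 1→0: —
step 9 deliver 1→3: —
step 10 deliver 1→2: —
step 11 deliver 1→0: —
step 12 propose(2,'x'): —
step 13 timeout(3): 3={cand,b=11,log=-}
step 14 deliver 0→2: 2={foll,b=8,log=-}
step 15 deliver 0→3: —
step 16 deliver 2→3: —
step 17 deliver 3→1: 1={foll,b=11,log=-}
step 18 deliver 3→2: 2={foll,b=11,log=-}
step 19 propose(2,'s'): —
step 20 deliver 2→1: —
step 21 deliver 1→2: —
step 22 deliver 2→0: —
step 23 deliver 0→2: —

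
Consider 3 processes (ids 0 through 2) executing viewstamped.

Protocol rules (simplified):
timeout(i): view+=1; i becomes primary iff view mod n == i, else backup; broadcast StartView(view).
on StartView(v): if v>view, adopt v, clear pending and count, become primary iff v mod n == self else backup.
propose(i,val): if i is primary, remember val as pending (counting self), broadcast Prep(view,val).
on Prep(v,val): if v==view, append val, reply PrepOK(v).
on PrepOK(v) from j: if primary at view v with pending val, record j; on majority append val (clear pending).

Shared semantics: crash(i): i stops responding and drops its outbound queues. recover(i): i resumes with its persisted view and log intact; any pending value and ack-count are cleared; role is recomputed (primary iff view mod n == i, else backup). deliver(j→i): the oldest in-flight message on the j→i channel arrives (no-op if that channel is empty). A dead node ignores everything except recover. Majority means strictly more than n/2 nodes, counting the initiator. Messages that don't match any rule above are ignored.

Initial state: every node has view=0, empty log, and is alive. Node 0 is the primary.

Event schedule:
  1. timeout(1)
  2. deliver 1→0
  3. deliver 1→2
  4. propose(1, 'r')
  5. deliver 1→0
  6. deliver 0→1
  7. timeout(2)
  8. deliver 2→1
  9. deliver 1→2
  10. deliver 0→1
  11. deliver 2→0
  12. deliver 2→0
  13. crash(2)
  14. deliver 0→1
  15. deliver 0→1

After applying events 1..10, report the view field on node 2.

2

[1] timeout(1) → N1(prim v1 [-])
[2] deliver 1→0 → N0(back v1 [-])
[3] deliver 1→2 → N2(back v1 [-])
[4] propose(1,'r') → ∅
[5] deliver 1→0 → N0(back v1 [r])
[6] deliver 0→1 → N1(prim v1 [r])
[7] timeout(2) → N2(prim v2 [-])
[8] deliver 2→1 → N1(back v2 [r])
[9] deliver 1→2 → ∅
[10] deliver 0→1 → ∅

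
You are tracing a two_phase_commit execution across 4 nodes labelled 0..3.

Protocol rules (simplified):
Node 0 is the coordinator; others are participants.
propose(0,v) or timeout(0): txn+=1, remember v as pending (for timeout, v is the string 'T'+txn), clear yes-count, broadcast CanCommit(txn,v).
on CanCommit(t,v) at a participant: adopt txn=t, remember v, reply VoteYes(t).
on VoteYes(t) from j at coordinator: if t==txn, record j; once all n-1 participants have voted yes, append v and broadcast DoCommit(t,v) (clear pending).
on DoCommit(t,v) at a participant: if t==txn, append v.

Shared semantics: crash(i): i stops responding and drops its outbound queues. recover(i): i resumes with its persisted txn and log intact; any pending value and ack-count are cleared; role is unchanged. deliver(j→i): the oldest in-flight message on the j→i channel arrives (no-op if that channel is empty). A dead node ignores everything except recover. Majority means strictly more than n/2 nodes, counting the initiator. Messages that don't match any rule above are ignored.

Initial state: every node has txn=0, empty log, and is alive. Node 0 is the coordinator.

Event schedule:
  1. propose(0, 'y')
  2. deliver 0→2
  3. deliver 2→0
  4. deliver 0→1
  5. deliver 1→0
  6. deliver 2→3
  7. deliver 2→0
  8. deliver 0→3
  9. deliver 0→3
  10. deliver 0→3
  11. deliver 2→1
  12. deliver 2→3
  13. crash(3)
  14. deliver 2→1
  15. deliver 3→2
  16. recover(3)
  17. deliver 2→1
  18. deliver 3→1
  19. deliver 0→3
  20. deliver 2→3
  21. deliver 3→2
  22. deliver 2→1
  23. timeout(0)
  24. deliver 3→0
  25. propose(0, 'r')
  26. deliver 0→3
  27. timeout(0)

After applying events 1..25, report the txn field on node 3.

step 1 propose(0,'y'): 0={coor,t=1,log=-}
step 2 deliver 0→2: 2={part,t=1,log=-}
step 3 deliver 2→0: —
step 4 deliver 0→1: 1={part,t=1,log=-}
step 5 deliver 1→0: —
step 6 deliver 2→3: —
step 7 deliver 2→0: —
step 8 deliver 0→3: 3={part,t=1,log=-}
step 9 deliver 0→3: —
step 10 deliver 0→3: —
step 11 deliver 2→1: —
step 12 deliver 2→3: —
step 13 crash(3): 3={✗part,t=1,log=-}
step 14 deliver 2→1: —
step 15 deliver 3→2: —
step 16 recover(3): 3={part,t=1,log=-}
step 17 deliver 2→1: —
step 18 deliver 3→1: —
step 19 deliver 0→3: —
step 20 deliver 2→3: —
step 21 deliver 3→2: —
step 22 deliver 2→1: —
step 23 timeout(0): 0={coor,t=2,log=-}
step 24 deliver 3→0: —
step 25 propose(0,'r'): 0={coor,t=3,log=-}

1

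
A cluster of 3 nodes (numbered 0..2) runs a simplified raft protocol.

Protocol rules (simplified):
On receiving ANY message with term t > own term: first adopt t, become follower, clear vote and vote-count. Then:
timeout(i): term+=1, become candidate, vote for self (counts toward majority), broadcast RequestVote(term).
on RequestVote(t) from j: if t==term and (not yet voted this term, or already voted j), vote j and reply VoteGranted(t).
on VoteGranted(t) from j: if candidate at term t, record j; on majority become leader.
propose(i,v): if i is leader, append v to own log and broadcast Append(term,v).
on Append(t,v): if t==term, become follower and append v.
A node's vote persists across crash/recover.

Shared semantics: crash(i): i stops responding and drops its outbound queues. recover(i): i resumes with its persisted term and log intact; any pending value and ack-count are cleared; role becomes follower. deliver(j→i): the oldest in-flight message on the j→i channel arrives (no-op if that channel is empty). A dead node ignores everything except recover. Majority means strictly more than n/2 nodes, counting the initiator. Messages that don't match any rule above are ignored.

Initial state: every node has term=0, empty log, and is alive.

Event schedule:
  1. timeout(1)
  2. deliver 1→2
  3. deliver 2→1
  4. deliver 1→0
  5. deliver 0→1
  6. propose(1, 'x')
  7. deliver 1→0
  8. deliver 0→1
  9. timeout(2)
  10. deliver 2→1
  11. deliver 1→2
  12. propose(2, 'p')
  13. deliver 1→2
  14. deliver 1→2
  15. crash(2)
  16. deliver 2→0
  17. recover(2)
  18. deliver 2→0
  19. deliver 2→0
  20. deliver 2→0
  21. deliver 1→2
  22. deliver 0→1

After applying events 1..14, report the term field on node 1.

2

step 1 timeout(1): 1={cand,t=1,log=-}
step 2 deliver 1→2: 2={foll,t=1,log=-}
step 3 deliver 2→1: 1={lead,t=1,log=-}
step 4 deliver 1→0: 0={foll,t=1,log=-}
step 5 deliver 0→1: —
step 6 propose(1,'x'): 1={lead,t=1,log=x}
step 7 deliver 1→0: 0={foll,t=1,log=x}
step 8 deliver 0→1: —
step 9 timeout(2): 2={cand,t=2,log=-}
step 10 deliver 2→1: 1={foll,t=2,log=x}
step 11 deliver 1→2: —
step 12 propose(2,'p'): —
step 13 deliver 1→2: 2={lead,t=2,log=-}
step 14 deliver 1→2: —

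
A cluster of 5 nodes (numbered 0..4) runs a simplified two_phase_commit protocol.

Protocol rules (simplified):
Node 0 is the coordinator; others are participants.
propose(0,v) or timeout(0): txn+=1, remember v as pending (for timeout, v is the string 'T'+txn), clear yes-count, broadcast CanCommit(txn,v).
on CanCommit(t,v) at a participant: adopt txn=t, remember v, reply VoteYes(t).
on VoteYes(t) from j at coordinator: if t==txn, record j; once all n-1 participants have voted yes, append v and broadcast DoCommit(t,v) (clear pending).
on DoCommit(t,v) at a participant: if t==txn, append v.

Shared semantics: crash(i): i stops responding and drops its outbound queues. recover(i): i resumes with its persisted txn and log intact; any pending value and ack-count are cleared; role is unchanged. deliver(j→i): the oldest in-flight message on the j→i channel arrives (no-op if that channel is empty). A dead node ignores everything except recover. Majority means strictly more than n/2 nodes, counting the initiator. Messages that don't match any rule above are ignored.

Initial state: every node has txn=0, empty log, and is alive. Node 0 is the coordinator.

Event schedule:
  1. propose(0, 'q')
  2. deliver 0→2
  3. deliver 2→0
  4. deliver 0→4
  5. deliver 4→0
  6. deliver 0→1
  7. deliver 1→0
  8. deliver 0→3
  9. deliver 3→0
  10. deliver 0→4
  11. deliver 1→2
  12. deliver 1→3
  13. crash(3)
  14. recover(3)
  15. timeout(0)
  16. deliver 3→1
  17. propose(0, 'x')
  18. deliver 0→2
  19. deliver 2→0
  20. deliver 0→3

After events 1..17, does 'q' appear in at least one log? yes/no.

yes

1. propose(0,'q'):  <0:coor t1 ->
2. deliver 0→2:  <2:part t1 ->
3. deliver 2→0:  nop
4. deliver 0→4:  <4:part t1 ->
5. deliver 4→0:  nop
6. deliver 0→1:  <1:part t1 ->
7. deliver 1→0:  nop
8. deliver 0→3:  <3:part t1 ->
9. deliver 3→0:  <0:coor t1 q>
10. deliver 0→4:  <4:part t1 q>
11. deliver 1→2:  nop
12. deliver 1→3:  nop
13. crash(3):  <3:✗part t1 ->
14. recover(3):  <3:part t1 ->
15. timeout(0):  <0:coor t2 q>
16. deliver 3→1:  nop
17. propose(0,'x'):  <0:coor t3 q>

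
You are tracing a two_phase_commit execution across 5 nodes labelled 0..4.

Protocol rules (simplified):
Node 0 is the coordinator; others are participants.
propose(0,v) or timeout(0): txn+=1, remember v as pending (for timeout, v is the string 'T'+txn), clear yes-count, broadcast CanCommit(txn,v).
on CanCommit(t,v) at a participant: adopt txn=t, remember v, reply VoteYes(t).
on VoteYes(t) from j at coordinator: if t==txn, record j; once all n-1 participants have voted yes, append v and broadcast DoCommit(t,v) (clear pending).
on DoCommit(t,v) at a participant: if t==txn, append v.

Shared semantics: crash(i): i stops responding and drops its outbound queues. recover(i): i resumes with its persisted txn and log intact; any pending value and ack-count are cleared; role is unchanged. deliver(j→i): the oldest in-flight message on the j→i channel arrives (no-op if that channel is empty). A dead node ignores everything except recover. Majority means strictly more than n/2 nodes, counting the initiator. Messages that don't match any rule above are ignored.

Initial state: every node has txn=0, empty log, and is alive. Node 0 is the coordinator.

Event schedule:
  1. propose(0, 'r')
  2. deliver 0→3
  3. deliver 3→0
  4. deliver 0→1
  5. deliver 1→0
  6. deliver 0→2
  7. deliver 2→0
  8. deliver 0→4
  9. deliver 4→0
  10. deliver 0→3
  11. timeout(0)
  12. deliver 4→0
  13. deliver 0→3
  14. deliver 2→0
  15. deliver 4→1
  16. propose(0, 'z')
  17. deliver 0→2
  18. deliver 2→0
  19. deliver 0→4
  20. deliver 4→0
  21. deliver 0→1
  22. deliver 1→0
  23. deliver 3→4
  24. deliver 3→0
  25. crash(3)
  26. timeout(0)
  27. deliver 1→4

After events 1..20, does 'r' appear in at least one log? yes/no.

yes

after 1 — propose(0,'r'): n0:coor/t1/[-]
after 2 — deliver 0→3: n3:part/t1/[-]
after 3 — deliver 3→0: ·
after 4 — deliver 0→1: n1:part/t1/[-]
after 5 — deliver 1→0: ·
after 6 — deliver 0→2: n2:part/t1/[-]
after 7 — deliver 2→0: ·
after 8 — deliver 0→4: n4:part/t1/[-]
after 9 — deliver 4→0: n0:coor/t1/[r]
after 10 — deliver 0→3: n3:part/t1/[r]
after 11 — timeout(0): n0:coor/t2/[r]
after 12 — deliver 4→0: ·
after 13 — deliver 0→3: n3:part/t2/[r]
after 14 — deliver 2→0: ·
after 15 — deliver 4→1: ·
after 16 — propose(0,'z'): n0:coor/t3/[r]
after 17 — deliver 0→2: n2:part/t1/[r]
after 18 — deliver 2→0: ·
after 19 — deliver 0→4: n4:part/t1/[r]
after 20 — deliver 4→0: ·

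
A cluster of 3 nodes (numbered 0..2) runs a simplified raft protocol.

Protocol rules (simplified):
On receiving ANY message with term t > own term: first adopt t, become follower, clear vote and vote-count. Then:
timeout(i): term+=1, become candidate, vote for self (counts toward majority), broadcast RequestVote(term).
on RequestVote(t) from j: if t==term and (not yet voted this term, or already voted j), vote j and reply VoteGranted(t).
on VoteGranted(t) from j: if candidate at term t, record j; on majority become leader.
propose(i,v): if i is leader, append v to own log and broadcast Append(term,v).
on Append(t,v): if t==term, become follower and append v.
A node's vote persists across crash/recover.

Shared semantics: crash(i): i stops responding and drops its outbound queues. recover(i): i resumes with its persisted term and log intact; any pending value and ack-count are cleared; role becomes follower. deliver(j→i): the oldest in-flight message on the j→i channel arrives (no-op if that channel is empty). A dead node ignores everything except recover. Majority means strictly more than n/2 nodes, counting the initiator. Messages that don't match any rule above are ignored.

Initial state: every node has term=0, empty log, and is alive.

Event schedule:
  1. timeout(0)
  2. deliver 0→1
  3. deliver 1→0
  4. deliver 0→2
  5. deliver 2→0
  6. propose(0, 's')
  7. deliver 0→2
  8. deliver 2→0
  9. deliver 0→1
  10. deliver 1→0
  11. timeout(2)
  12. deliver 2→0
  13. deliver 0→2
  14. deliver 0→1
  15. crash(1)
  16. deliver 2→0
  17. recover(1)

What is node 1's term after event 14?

1

[1] timeout(0) → N0(cand t1 [-])
[2] deliver 0→1 → N1(foll t1 [-])
[3] deliver 1→0 → N0(lead t1 [-])
[4] deliver 0→2 → N2(foll t1 [-])
[5] deliver 2→0 → ∅
[6] propose(0,'s') → N0(lead t1 [s])
[7] deliver 0→2 → N2(foll t1 [s])
[8] deliver 2→0 → ∅
[9] deliver 0→1 → N1(foll t1 [s])
[10] deliver 1→0 → ∅
[11] timeout(2) → N2(cand t2 [s])
[12] deliver 2→0 → N0(foll t2 [s])
[13] deliver 0→2 → N2(lead t2 [s])
[14] deliver 0→1 → ∅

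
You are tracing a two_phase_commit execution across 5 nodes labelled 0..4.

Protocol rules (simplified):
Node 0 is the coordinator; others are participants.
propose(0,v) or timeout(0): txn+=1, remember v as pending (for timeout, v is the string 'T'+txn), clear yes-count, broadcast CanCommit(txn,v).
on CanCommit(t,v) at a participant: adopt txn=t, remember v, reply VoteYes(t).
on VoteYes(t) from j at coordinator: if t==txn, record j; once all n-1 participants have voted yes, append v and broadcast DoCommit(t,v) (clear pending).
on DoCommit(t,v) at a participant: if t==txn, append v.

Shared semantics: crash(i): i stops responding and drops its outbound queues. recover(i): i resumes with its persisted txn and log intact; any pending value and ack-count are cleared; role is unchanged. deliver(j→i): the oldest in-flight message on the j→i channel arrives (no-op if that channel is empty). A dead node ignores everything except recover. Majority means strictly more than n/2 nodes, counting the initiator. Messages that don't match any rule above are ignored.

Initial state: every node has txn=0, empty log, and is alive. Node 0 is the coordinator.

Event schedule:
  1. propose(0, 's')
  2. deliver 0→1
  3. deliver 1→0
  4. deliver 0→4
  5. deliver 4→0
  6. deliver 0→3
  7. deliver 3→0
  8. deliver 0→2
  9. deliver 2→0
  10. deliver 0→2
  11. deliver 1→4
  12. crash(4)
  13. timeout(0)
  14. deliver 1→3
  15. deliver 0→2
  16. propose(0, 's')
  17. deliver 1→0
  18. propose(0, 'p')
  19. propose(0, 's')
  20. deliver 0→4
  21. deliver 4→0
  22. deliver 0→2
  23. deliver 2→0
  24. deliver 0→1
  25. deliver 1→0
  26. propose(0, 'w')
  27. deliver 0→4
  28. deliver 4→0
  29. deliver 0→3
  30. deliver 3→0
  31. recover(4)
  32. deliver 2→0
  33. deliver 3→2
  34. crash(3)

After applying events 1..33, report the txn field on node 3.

1. propose(0,'s'):  <0:coor t1 ->
2. deliver 0→1:  <1:part t1 ->
3. deliver 1→0:  nop
4. deliver 0→4:  <4:part t1 ->
5. deliver 4→0:  nop
6. deliver 0→3:  <3:part t1 ->
7. deliver 3→0:  nop
8. deliver 0→2:  <2:part t1 ->
9. deliver 2→0:  <0:coor t1 s>
10. deliver 0→2:  <2:part t1 s>
11. deliver 1→4:  nop
12. crash(4):  <4:✗part t1 ->
13. timeout(0):  <0:coor t2 s>
14. deliver 1→3:  nop
15. deliver 0→2:  <2:part t2 s>
16. propose(0,'s'):  <0:coor t3 s>
17. deliver 1→0:  nop
18. propose(0,'p'):  <0:coor t4 s>
19. propose(0,'s'):  <0:coor t5 s>
20. deliver 0→4:  nop
21. deliver 4→0:  nop
22. deliver 0→2:  <2:part t3 s>
23. deliver 2→0:  nop
24. deliver 0→1:  <1:part t1 s>
25. deliver 1→0:  nop
26. propose(0,'w'):  <0:coor t6 s>
27. deliver 0→4:  nop
28. deliver 4→0:  nop
29. deliver 0→3:  <3:part t1 s>
30. deliver 3→0:  nop
31. recover(4):  <4:part t1 ->
32. deliver 2→0:  nop
33. deliver 3→2:  nop

1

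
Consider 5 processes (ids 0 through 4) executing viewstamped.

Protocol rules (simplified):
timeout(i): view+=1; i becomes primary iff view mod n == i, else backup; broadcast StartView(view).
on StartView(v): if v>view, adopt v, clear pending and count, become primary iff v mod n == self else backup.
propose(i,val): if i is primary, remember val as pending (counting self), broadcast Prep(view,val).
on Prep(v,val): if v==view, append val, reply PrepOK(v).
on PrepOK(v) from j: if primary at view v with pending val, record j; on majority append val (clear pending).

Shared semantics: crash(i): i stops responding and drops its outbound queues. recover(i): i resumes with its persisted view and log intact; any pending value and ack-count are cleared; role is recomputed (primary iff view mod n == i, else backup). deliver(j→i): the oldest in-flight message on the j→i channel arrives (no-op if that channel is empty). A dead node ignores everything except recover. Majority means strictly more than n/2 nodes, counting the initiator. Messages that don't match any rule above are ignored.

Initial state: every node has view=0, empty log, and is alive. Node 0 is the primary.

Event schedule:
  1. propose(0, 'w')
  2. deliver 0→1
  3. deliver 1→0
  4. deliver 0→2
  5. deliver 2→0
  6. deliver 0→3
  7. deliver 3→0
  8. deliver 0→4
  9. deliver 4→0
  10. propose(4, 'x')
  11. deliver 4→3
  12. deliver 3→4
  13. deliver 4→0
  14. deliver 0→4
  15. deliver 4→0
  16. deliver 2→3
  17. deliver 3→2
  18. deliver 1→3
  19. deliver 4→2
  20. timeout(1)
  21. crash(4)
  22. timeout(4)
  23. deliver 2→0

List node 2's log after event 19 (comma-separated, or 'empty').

after 1 — propose(0,'w'): ·
after 2 — deliver 0→1: n1:back/v0/[w]
after 3 — deliver 1→0: ·
after 4 — deliver 0→2: n2:back/v0/[w]
after 5 — deliver 2→0: n0:prim/v0/[w]
after 6 — deliver 0→3: n3:back/v0/[w]
after 7 — deliver 3→0: ·
after 8 — deliver 0→4: n4:back/v0/[w]
after 9 — deliver 4→0: ·
after 10 — propose(4,'x'): ·
after 11 — deliver 4→3: ·
after 12 — deliver 3→4: ·
after 13 — deliver 4→0: ·
after 14 — deliver 0→4: ·
after 15 — deliver 4→0: ·
after 16 — deliver 2→3: ·
after 17 — deliver 3→2: ·
after 18 — deliver 1→3: ·
after 19 — deliver 4→2: ·

w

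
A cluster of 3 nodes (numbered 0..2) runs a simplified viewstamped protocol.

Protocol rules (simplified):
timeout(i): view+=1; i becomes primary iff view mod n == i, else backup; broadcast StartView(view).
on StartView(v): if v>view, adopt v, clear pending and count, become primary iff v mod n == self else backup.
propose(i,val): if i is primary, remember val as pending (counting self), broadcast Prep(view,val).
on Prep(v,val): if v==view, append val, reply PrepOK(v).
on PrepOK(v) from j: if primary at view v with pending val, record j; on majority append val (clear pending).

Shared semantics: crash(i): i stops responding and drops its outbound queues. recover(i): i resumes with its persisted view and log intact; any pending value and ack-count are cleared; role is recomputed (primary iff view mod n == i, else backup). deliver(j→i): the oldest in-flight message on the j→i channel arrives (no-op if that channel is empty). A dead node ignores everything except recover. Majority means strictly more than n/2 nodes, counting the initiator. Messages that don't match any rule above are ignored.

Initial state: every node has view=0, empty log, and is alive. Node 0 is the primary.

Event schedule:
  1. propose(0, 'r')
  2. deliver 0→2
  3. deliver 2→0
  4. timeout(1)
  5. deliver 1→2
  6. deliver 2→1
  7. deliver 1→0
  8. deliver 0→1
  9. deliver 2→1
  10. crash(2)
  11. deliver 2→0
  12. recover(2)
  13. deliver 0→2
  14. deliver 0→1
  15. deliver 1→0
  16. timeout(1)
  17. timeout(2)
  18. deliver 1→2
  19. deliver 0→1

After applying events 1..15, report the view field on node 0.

1

after 1 — propose(0,'r'): ·
after 2 — deliver 0→2: n2:back/v0/[r]
after 3 — deliver 2→0: n0:prim/v0/[r]
after 4 — timeout(1): n1:prim/v1/[-]
after 5 — deliver 1→2: n2:back/v1/[r]
after 6 — deliver 2→1: ·
after 7 — deliver 1→0: n0:back/v1/[r]
after 8 — deliver 0→1: ·
after 9 — deliver 2→1: ·
after 10 — crash(2): n2:✗back/v1/[r]
after 11 — deliver 2→0: ·
after 12 — recover(2): n2:back/v1/[r]
after 13 — deliver 0→2: ·
after 14 — deliver 0→1: ·
after 15 — deliver 1→0: ·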